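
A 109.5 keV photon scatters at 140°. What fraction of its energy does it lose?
0.2745 (or 27.45%)

Calculate initial and final photon energies:

Initial: E₀ = 109.5 keV → λ₀ = 11.3228 pm
Compton shift: Δλ = 4.2850 pm
Final wavelength: λ' = 15.6077 pm
Final energy: E' = 79.4377 keV

Fractional energy loss:
(E₀ - E')/E₀ = (109.5000 - 79.4377)/109.5000
= 30.0623/109.5000
= 0.2745
= 27.45%

(Intermediate values are shown rounded; full precision is carried through to the final answer.)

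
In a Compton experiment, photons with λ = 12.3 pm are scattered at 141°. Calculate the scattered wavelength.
16.6119 pm

Using the Compton scattering formula:
λ' = λ + Δλ = λ + λ_C(1 - cos θ)

Given:
- Initial wavelength λ = 12.3 pm
- Scattering angle θ = 141°
- Compton wavelength λ_C ≈ 2.4263 pm

Calculate the shift:
Δλ = 2.4263 × (1 - cos(141°))
Δλ = 2.4263 × 1.7771
Δλ = 4.3119 pm

Final wavelength:
λ' = 12.3 + 4.3119 = 16.6119 pm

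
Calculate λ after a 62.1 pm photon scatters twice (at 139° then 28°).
66.6415 pm

Apply Compton shift twice:

First scattering at θ₁ = 139°:
Δλ₁ = λ_C(1 - cos(139°))
Δλ₁ = 2.4263 × 1.7547
Δλ₁ = 4.2575 pm

After first scattering:
λ₁ = 62.1 + 4.2575 = 66.3575 pm

Second scattering at θ₂ = 28°:
Δλ₂ = λ_C(1 - cos(28°))
Δλ₂ = 2.4263 × 0.1171
Δλ₂ = 0.2840 pm

Final wavelength:
λ₂ = 66.3575 + 0.2840 = 66.6415 pm

Total shift: Δλ_total = 4.2575 + 0.2840 = 4.5415 pm

(Intermediate values are shown rounded; full precision is carried through to the final answer.)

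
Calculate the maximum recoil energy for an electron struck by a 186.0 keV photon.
78.3602 keV

Maximum energy transfer occurs at θ = 180° (backscattering).

Initial photon: E₀ = 186.0 keV → λ₀ = 6.6658 pm

Maximum Compton shift (at 180°):
Δλ_max = 2λ_C = 2 × 2.4263 = 4.8526 pm

Final wavelength:
λ' = 6.6658 + 4.8526 = 11.5184 pm

Minimum photon energy (maximum energy to electron):
E'_min = hc/λ' = 107.6398 keV

Maximum electron kinetic energy:
K_max = E₀ - E'_min = 186.0000 - 107.6398 = 78.3602 keV

(Intermediate values are shown rounded; full precision is carried through to the final answer.)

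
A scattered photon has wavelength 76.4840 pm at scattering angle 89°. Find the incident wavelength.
74.1000 pm

From λ' = λ + Δλ, we have λ = λ' - Δλ

First calculate the Compton shift:
Δλ = λ_C(1 - cos θ)
Δλ = 2.4263 × (1 - cos(89°))
Δλ = 2.4263 × 0.9825
Δλ = 2.3840 pm

Initial wavelength:
λ = λ' - Δλ
λ = 76.4840 - 2.3840
λ = 74.1000 pm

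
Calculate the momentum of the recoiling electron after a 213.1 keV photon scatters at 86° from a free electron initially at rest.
1.3564e-22 kg·m/s

The electron is initially at rest, so by conservation of momentum:
p⃗_e = p⃗₀ − p⃗'  (incident photon momentum minus scattered photon momentum)

Photon momentum magnitudes (p = h/λ = E/c):
λ₀ = hc/E₀ = 5.8181 pm → p₀ = h/λ₀ = 1.1389e-22 kg·m/s
Δλ = λ_C(1 − cos 86°) = 2.2571 pm
λ' = 8.0752 pm → p' = h/λ' = 8.2055e-23 kg·m/s

The scattered photon makes angle θ = 86° with the incident direction, so by the law of cosines:
|p⃗_e|² = p₀² + p'² − 2p₀p'cos θ
|p⃗_e|² = (1.1389e-22)² + (8.2055e-23)² − 2·1.1389e-22·8.2055e-23·cos(86°)
|p⃗_e| = 1.3564e-22 kg·m/s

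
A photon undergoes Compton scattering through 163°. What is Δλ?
4.7466 pm

Using the Compton scattering formula:
Δλ = λ_C(1 - cos θ)

where λ_C = h/(m_e·c) ≈ 2.4263 pm is the Compton wavelength of an electron.

For θ = 163°:
cos(163°) = -0.9563
1 - cos(163°) = 1.9563

Δλ = 2.4263 × 1.9563
Δλ = 4.7466 pm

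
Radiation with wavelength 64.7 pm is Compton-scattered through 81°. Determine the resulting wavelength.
66.7468 pm

Using the Compton scattering formula:
λ' = λ + Δλ = λ + λ_C(1 - cos θ)

Given:
- Initial wavelength λ = 64.7 pm
- Scattering angle θ = 81°
- Compton wavelength λ_C ≈ 2.4263 pm

Calculate the shift:
Δλ = 2.4263 × (1 - cos(81°))
Δλ = 2.4263 × 0.8436
Δλ = 2.0468 pm

Final wavelength:
λ' = 64.7 + 2.0468 = 66.7468 pm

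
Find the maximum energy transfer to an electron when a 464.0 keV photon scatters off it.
299.2302 keV

Maximum energy transfer occurs at θ = 180° (backscattering).

Initial photon: E₀ = 464.0 keV → λ₀ = 2.6721 pm

Maximum Compton shift (at 180°):
Δλ_max = 2λ_C = 2 × 2.4263 = 4.8526 pm

Final wavelength:
λ' = 2.6721 + 4.8526 = 7.5247 pm

Minimum photon energy (maximum energy to electron):
E'_min = hc/λ' = 164.7698 keV

Maximum electron kinetic energy:
K_max = E₀ - E'_min = 464.0000 - 164.7698 = 299.2302 keV

(Intermediate values are shown rounded; full precision is carried through to the final answer.)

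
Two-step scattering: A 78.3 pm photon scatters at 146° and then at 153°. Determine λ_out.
87.3260 pm

Apply Compton shift twice:

First scattering at θ₁ = 146°:
Δλ₁ = λ_C(1 - cos(146°))
Δλ₁ = 2.4263 × 1.8290
Δλ₁ = 4.4378 pm

After first scattering:
λ₁ = 78.3 + 4.4378 = 82.7378 pm

Second scattering at θ₂ = 153°:
Δλ₂ = λ_C(1 - cos(153°))
Δλ₂ = 2.4263 × 1.8910
Δλ₂ = 4.5882 pm

Final wavelength:
λ₂ = 82.7378 + 4.5882 = 87.3260 pm

Total shift: Δλ_total = 4.4378 + 4.5882 = 9.0260 pm

(Intermediate values are shown rounded; full precision is carried through to the final answer.)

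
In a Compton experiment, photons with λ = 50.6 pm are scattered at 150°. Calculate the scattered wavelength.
55.1276 pm

Using the Compton scattering formula:
λ' = λ + Δλ = λ + λ_C(1 - cos θ)

Given:
- Initial wavelength λ = 50.6 pm
- Scattering angle θ = 150°
- Compton wavelength λ_C ≈ 2.4263 pm

Calculate the shift:
Δλ = 2.4263 × (1 - cos(150°))
Δλ = 2.4263 × 1.8660
Δλ = 4.5276 pm

Final wavelength:
λ' = 50.6 + 4.5276 = 55.1276 pm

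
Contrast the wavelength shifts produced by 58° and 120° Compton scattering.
120° produces the larger shift by a factor of 3.191

Calculate both shifts using Δλ = λ_C(1 - cos θ):

For θ₁ = 58°:
Δλ₁ = 2.4263 × (1 - cos(58°))
Δλ₁ = 2.4263 × 0.4701
Δλ₁ = 1.1406 pm

For θ₂ = 120°:
Δλ₂ = 2.4263 × (1 - cos(120°))
Δλ₂ = 2.4263 × 1.5000
Δλ₂ = 3.6395 pm

The 120° angle produces the larger shift.
Ratio: 3.6395/1.1406 = 3.191

(Intermediate values are shown rounded; full precision is carried through to the final answer.)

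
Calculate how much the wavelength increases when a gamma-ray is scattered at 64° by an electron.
1.3627 pm

Using the Compton scattering formula:
Δλ = λ_C(1 - cos θ)

where λ_C = h/(m_e·c) ≈ 2.4263 pm is the Compton wavelength of an electron.

For θ = 64°:
cos(64°) = 0.4384
1 - cos(64°) = 0.5616

Δλ = 2.4263 × 0.5616
Δλ = 1.3627 pm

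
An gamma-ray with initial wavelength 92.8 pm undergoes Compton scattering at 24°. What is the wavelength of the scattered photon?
93.0098 pm

Using the Compton scattering formula:
λ' = λ + Δλ = λ + λ_C(1 - cos θ)

Given:
- Initial wavelength λ = 92.8 pm
- Scattering angle θ = 24°
- Compton wavelength λ_C ≈ 2.4263 pm

Calculate the shift:
Δλ = 2.4263 × (1 - cos(24°))
Δλ = 2.4263 × 0.0865
Δλ = 0.2098 pm

Final wavelength:
λ' = 92.8 + 0.2098 = 93.0098 pm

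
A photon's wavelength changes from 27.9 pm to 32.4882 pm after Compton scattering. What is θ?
153.00°

First find the wavelength shift:
Δλ = λ' - λ = 32.4882 - 27.9 = 4.5882 pm

Using Δλ = λ_C(1 - cos θ), with λ_C = h/(m_e·c) ≈ 2.42631024 pm:
cos θ = 1 - Δλ/λ_C
cos θ = 1 - 4.5882/2.42631024
cos θ = -0.891020

θ = arccos(-0.891020)
θ = 153.00°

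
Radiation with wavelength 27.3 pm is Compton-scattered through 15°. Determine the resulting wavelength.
27.3827 pm

Using the Compton scattering formula:
λ' = λ + Δλ = λ + λ_C(1 - cos θ)

Given:
- Initial wavelength λ = 27.3 pm
- Scattering angle θ = 15°
- Compton wavelength λ_C ≈ 2.4263 pm

Calculate the shift:
Δλ = 2.4263 × (1 - cos(15°))
Δλ = 2.4263 × 0.0341
Δλ = 0.0827 pm

Final wavelength:
λ' = 27.3 + 0.0827 = 27.3827 pm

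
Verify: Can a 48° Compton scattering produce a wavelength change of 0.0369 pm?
No, inconsistent

Calculate the expected shift for θ = 48°:

Δλ_expected = λ_C(1 - cos(48°))
Δλ_expected = 2.4263 × (1 - cos(48°))
Δλ_expected = 2.4263 × 0.3309
Δλ_expected = 0.8028 pm

Given shift: 0.0369 pm
Expected shift: 0.8028 pm
Difference: 0.7659 pm

The values do not match. The given shift corresponds to θ ≈ 10.0°, not 48°.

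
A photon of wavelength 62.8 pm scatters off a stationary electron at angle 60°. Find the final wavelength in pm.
64.0132 pm

Using the Compton scattering formula:
λ' = λ + Δλ = λ + λ_C(1 - cos θ)

Given:
- Initial wavelength λ = 62.8 pm
- Scattering angle θ = 60°
- Compton wavelength λ_C ≈ 2.4263 pm

Calculate the shift:
Δλ = 2.4263 × (1 - cos(60°))
Δλ = 2.4263 × 0.5000
Δλ = 1.2132 pm

Final wavelength:
λ' = 62.8 + 1.2132 = 64.0132 pm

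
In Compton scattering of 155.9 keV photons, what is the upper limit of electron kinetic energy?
59.0784 keV

Maximum energy transfer occurs at θ = 180° (backscattering).

Initial photon: E₀ = 155.9 keV → λ₀ = 7.9528 pm

Maximum Compton shift (at 180°):
Δλ_max = 2λ_C = 2 × 2.4263 = 4.8526 pm

Final wavelength:
λ' = 7.9528 + 4.8526 = 12.8054 pm

Minimum photon energy (maximum energy to electron):
E'_min = hc/λ' = 96.8216 keV

Maximum electron kinetic energy:
K_max = E₀ - E'_min = 155.9000 - 96.8216 = 59.0784 keV

(Intermediate values are shown rounded; full precision is carried through to the final answer.)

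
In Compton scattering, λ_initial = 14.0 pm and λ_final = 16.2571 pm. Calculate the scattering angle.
86.00°

First find the wavelength shift:
Δλ = λ' - λ = 16.2571 - 14.0 = 2.2571 pm

Using Δλ = λ_C(1 - cos θ), with λ_C = h/(m_e·c) ≈ 2.42631024 pm:
cos θ = 1 - Δλ/λ_C
cos θ = 1 - 2.2571/2.42631024
cos θ = 0.069740

θ = arccos(0.069740)
θ = 86.00°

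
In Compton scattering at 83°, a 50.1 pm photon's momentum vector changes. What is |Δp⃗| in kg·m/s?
1.7174e-23 kg·m/s

Photon momentum magnitude is p = h/λ.

Initial momentum:
p₀ = h/λ = 6.6261e-34/5.0100e-11 = 1.3226e-23 kg·m/s

After scattering:
λ' = λ + Δλ = 50.1 + 2.1306 = 52.2306 pm
p' = h/λ' = 6.6261e-34/5.2231e-11 = 1.2686e-23 kg·m/s

Momentum is a vector; the scattered photon's direction makes angle θ = 83° with the incident direction. The magnitude of the vector change Δp⃗ = p⃗₀ − p⃗' is found from the law of cosines:
|Δp⃗|² = p₀² + p'² − 2p₀p'cos θ
|Δp⃗|² = (1.3226e-23)² + (1.2686e-23)² − 2·1.3226e-23·1.2686e-23·cos(83°)
|Δp⃗| = 1.7174e-23 kg·m/s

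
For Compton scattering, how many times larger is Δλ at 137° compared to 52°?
137° produces the larger shift by a factor of 4.505

Calculate both shifts using Δλ = λ_C(1 - cos θ):

For θ₁ = 52°:
Δλ₁ = 2.4263 × (1 - cos(52°))
Δλ₁ = 2.4263 × 0.3843
Δλ₁ = 0.9325 pm

For θ₂ = 137°:
Δλ₂ = 2.4263 × (1 - cos(137°))
Δλ₂ = 2.4263 × 1.7314
Δλ₂ = 4.2008 pm

The 137° angle produces the larger shift.
Ratio: 4.2008/0.9325 = 4.505

(Intermediate values are shown rounded; full precision is carried through to the final answer.)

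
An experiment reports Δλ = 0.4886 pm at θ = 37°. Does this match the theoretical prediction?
Yes, consistent

Calculate the expected shift for θ = 37°:

Δλ_expected = λ_C(1 - cos(37°))
Δλ_expected = 2.4263 × (1 - cos(37°))
Δλ_expected = 2.4263 × 0.2014
Δλ_expected = 0.4886 pm

Given shift: 0.4886 pm
Expected shift: 0.4886 pm
Difference: 0.0000 pm

The values match. This is consistent with Compton scattering at the stated angle.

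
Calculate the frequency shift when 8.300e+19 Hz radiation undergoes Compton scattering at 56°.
1.896e+19 Hz (decrease)

Convert frequency to wavelength (c = 299792458 m/s):
λ₀ = c/f₀ = 299792458/8.300e+19 = 3.6119573e-12 m = 3.6120 pm

Calculate Compton shift:
Δλ = λ_C(1 - cos(56°)) = 1.0695 pm

Final wavelength:
λ' = λ₀ + Δλ = 3.6120 + 1.0695 = 4.6815 pm

Final frequency:
f' = c/λ' = 299792458/4.6814921e-12 = 6.4037801e+19 Hz

Frequency shift (decrease):
Δf = f₀ - f' = 8.300e+19 - 6.4037801e+19 = 1.896e+19 Hz

(Intermediate values are shown rounded; full precision is carried through to the final answer.)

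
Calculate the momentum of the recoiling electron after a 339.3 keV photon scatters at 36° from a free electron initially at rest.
1.0753e-22 kg·m/s

The electron is initially at rest, so by conservation of momentum:
p⃗_e = p⃗₀ − p⃗'  (incident photon momentum minus scattered photon momentum)

Photon momentum magnitudes (p = h/λ = E/c):
λ₀ = hc/E₀ = 3.6541 pm → p₀ = h/λ₀ = 1.8133e-22 kg·m/s
Δλ = λ_C(1 − cos 36°) = 0.4634 pm
λ' = 4.1175 pm → p' = h/λ' = 1.6092e-22 kg·m/s

The scattered photon makes angle θ = 36° with the incident direction, so by the law of cosines:
|p⃗_e|² = p₀² + p'² − 2p₀p'cos θ
|p⃗_e|² = (1.8133e-22)² + (1.6092e-22)² − 2·1.8133e-22·1.6092e-22·cos(36°)
|p⃗_e| = 1.0753e-22 kg·m/s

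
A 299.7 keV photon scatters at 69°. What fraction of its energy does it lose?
0.2734 (or 27.34%)

Calculate initial and final photon energies:

Initial: E₀ = 299.7 keV → λ₀ = 4.1369 pm
Compton shift: Δλ = 1.5568 pm
Final wavelength: λ' = 5.6937 pm
Final energy: E' = 217.7552 keV

Fractional energy loss:
(E₀ - E')/E₀ = (299.7000 - 217.7552)/299.7000
= 81.9448/299.7000
= 0.2734
= 27.34%

(Intermediate values are shown rounded; full precision is carried through to the final answer.)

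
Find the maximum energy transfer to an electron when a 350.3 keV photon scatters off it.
202.5589 keV

Maximum energy transfer occurs at θ = 180° (backscattering).

Initial photon: E₀ = 350.3 keV → λ₀ = 3.5394 pm

Maximum Compton shift (at 180°):
Δλ_max = 2λ_C = 2 × 2.4263 = 4.8526 pm

Final wavelength:
λ' = 3.5394 + 4.8526 = 8.3920 pm

Minimum photon energy (maximum energy to electron):
E'_min = hc/λ' = 147.7411 keV

Maximum electron kinetic energy:
K_max = E₀ - E'_min = 350.3000 - 147.7411 = 202.5589 keV

(Intermediate values are shown rounded; full precision is carried through to the final answer.)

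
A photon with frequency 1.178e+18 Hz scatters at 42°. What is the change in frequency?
2.878e+15 Hz (decrease)

Convert frequency to wavelength (c = 299792458 m/s):
λ₀ = c/f₀ = 299792458/1.178e+18 = 2.5449275e-10 m = 254.4927 pm

Calculate Compton shift:
Δλ = λ_C(1 - cos(42°)) = 0.6232 pm

Final wavelength:
λ' = λ₀ + Δλ = 254.4927 + 0.6232 = 255.1160 pm

Final frequency:
f' = c/λ' = 299792458/2.5511596e-10 = 1.1751223e+18 Hz

Frequency shift (decrease):
Δf = f₀ - f' = 1.178e+18 - 1.1751223e+18 = 2.878e+15 Hz

(Intermediate values are shown rounded; full precision is carried through to the final answer.)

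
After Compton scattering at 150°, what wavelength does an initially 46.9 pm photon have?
51.4276 pm

Using the Compton formula: λ' = λ + λ_C(1 − cos θ)

For θ = 150°, cos θ = -√3/2 (exact) ≈ -0.8660, so:
1 − cos 150° = 1 − (-√3/2) ≈ 1.8660

Δλ = λ_C × 1.8660 = 2.4263 × 1.8660 = 4.5276 pm

λ' = 46.9 + 4.5276 = 51.4276 pm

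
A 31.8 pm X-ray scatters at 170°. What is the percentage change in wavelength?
15.1439%

Calculate the Compton shift:
Δλ = λ_C(1 - cos(170°))
Δλ = 2.4263 × (1 - cos(170°))
Δλ = 2.4263 × 1.9848
Δλ = 4.8158 pm

Percentage change:
(Δλ/λ₀) × 100 = (4.8158/31.8) × 100
= 15.1439%

(Intermediate values are shown rounded; full precision is carried through to the final answer.)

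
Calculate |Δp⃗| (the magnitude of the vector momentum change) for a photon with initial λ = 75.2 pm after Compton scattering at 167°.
1.6985e-23 kg·m/s

Photon momentum magnitude is p = h/λ.

Initial momentum:
p₀ = h/λ = 6.6261e-34/7.5200e-11 = 8.8113e-24 kg·m/s

After scattering:
λ' = λ + Δλ = 75.2 + 4.7904 = 79.9904 pm
p' = h/λ' = 6.6261e-34/7.9990e-11 = 8.2836e-24 kg·m/s

Momentum is a vector; the scattered photon's direction makes angle θ = 167° with the incident direction. The magnitude of the vector change Δp⃗ = p⃗₀ − p⃗' is found from the law of cosines:
|Δp⃗|² = p₀² + p'² − 2p₀p'cos θ
|Δp⃗|² = (8.8113e-24)² + (8.2836e-24)² − 2·8.8113e-24·8.2836e-24·cos(167°)
|Δp⃗| = 1.6985e-23 kg·m/s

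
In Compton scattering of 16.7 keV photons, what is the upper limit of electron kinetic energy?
1.0246 keV

Maximum energy transfer occurs at θ = 180° (backscattering).

Initial photon: E₀ = 16.7 keV → λ₀ = 74.2420 pm

Maximum Compton shift (at 180°):
Δλ_max = 2λ_C = 2 × 2.4263 = 4.8526 pm

Final wavelength:
λ' = 74.2420 + 4.8526 = 79.0947 pm

Minimum photon energy (maximum energy to electron):
E'_min = hc/λ' = 15.6754 keV

Maximum electron kinetic energy:
K_max = E₀ - E'_min = 16.7000 - 15.6754 = 1.0246 keV

(Intermediate values are shown rounded; full precision is carried through to the final answer.)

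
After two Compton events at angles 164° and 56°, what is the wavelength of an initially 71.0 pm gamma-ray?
76.8282 pm

Apply Compton shift twice:

First scattering at θ₁ = 164°:
Δλ₁ = λ_C(1 - cos(164°))
Δλ₁ = 2.4263 × 1.9613
Δλ₁ = 4.7586 pm

After first scattering:
λ₁ = 71.0 + 4.7586 = 75.7586 pm

Second scattering at θ₂ = 56°:
Δλ₂ = λ_C(1 - cos(56°))
Δλ₂ = 2.4263 × 0.4408
Δλ₂ = 1.0695 pm

Final wavelength:
λ₂ = 75.7586 + 1.0695 = 76.8282 pm

Total shift: Δλ_total = 4.7586 + 1.0695 = 5.8282 pm

(Intermediate values are shown rounded; full precision is carried through to the final answer.)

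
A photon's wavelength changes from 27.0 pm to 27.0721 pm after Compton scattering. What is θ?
14.00°

First find the wavelength shift:
Δλ = λ' - λ = 27.0721 - 27.0 = 0.0721 pm

Using Δλ = λ_C(1 - cos θ), with λ_C = h/(m_e·c) ≈ 2.42631024 pm:
cos θ = 1 - Δλ/λ_C
cos θ = 1 - 0.0721/2.42631024
cos θ = 0.970284

θ = arccos(0.970284)
θ = 14.00°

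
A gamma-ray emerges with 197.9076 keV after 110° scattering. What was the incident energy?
412.1001 keV

Convert final energy to wavelength (hc ≈ 1239.842 keV·pm):
λ' = hc/E' = 1239.842 / 197.9076 = 6.2648 pm

Calculate the Compton shift:
Δλ = λ_C(1 - cos(110°))
Δλ = 2.4263 × (1 - cos(110°))
Δλ = 3.2562 pm

Initial wavelength:
λ = λ' - Δλ = 6.2648 - 3.2562 = 3.0086 pm

Initial energy:
E = hc/λ = 1239.842 / 3.0086 = 412.1001 keV

(Intermediate values are shown rounded; full precision is carried through to the final answer.)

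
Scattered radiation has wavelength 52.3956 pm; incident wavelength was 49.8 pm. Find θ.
94.00°

First find the wavelength shift:
Δλ = λ' - λ = 52.3956 - 49.8 = 2.5956 pm

Using Δλ = λ_C(1 - cos θ), with λ_C = h/(m_e·c) ≈ 2.42631024 pm:
cos θ = 1 - Δλ/λ_C
cos θ = 1 - 2.5956/2.42631024
cos θ = -0.069773

θ = arccos(-0.069773)
θ = 94.00°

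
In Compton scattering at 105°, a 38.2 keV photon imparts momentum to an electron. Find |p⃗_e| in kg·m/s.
3.1018e-23 kg·m/s

The electron is initially at rest, so by conservation of momentum:
p⃗_e = p⃗₀ − p⃗'  (incident photon momentum minus scattered photon momentum)

Photon momentum magnitudes (p = h/λ = E/c):
λ₀ = hc/E₀ = 32.4566 pm → p₀ = h/λ₀ = 2.0415e-23 kg·m/s
Δλ = λ_C(1 − cos 105°) = 3.0543 pm
λ' = 35.5109 pm → p' = h/λ' = 1.8659e-23 kg·m/s

The scattered photon makes angle θ = 105° with the incident direction, so by the law of cosines:
|p⃗_e|² = p₀² + p'² − 2p₀p'cos θ
|p⃗_e|² = (2.0415e-23)² + (1.8659e-23)² − 2·2.0415e-23·1.8659e-23·cos(105°)
|p⃗_e| = 3.1018e-23 kg·m/s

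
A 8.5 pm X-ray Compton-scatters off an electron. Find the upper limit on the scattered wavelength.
13.3526 pm (at θ = 180°)

The Compton shift is Δλ = λ_C(1 − cos θ).

Since cos θ ranges from −1 to 1, the factor (1 − cos θ) ranges from 0 to 2; the maximum shift occurs at θ = 180° (backscattering):
Δλ_max = 2λ_C = 2 × 2.4263 pm = 4.8526 pm

Maximum scattered wavelength:
λ'_max = λ₀ + Δλ_max = 8.5 + 4.8526 = 13.3526 pm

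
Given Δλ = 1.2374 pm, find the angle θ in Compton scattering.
60.66°

From the Compton formula Δλ = λ_C(1 - cos θ), we can solve for θ:

cos θ = 1 - Δλ/λ_C

Given:
- Δλ = 1.2374 pm
- λ_C = h/(m_e·c) ≈ 2.42631024 pm

cos θ = 1 - 1.2374/2.42631024
cos θ = 1 - 0.509992
cos θ = 0.490008

θ = arccos(0.490008)
θ = 60.66°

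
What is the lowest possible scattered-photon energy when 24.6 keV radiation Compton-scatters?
22.4395 keV (at θ = 180°)

The scattered photon has minimum energy when its wavelength is maximum, i.e., when the Compton shift Δλ = λ_C(1 − cos θ) is maximum. This occurs at θ = 180° (backscattering), giving Δλ_max = 2λ_C = 4.8526 pm.

Initial wavelength: λ₀ = hc/E₀ = 50.4001 pm
Maximum final wavelength: λ'_max = λ₀ + 2λ_C = 50.4001 + 4.8526 = 55.2527 pm
Minimum final energy: E'_min = hc/λ'_max = 22.4395 keV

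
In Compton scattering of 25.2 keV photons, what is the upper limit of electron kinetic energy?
2.2623 keV

Maximum energy transfer occurs at θ = 180° (backscattering).

Initial photon: E₀ = 25.2 keV → λ₀ = 49.2001 pm

Maximum Compton shift (at 180°):
Δλ_max = 2λ_C = 2 × 2.4263 = 4.8526 pm

Final wavelength:
λ' = 49.2001 + 4.8526 = 54.0527 pm

Minimum photon energy (maximum energy to electron):
E'_min = hc/λ' = 22.9377 keV

Maximum electron kinetic energy:
K_max = E₀ - E'_min = 25.2000 - 22.9377 = 2.2623 keV

(Intermediate values are shown rounded; full precision is carried through to the final answer.)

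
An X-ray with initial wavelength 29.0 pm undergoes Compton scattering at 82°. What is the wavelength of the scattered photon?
31.0886 pm

Using the Compton scattering formula:
λ' = λ + Δλ = λ + λ_C(1 - cos θ)

Given:
- Initial wavelength λ = 29.0 pm
- Scattering angle θ = 82°
- Compton wavelength λ_C ≈ 2.4263 pm

Calculate the shift:
Δλ = 2.4263 × (1 - cos(82°))
Δλ = 2.4263 × 0.8608
Δλ = 2.0886 pm

Final wavelength:
λ' = 29.0 + 2.0886 = 31.0886 pm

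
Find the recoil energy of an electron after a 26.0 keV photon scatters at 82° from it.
1.0910 keV

By energy conservation: K_e = E_initial - E_final

First find the scattered photon energy:
Initial wavelength: λ = hc/E = 47.6862 pm
Compton shift: Δλ = λ_C(1 - cos(82°)) = 2.0886 pm
Final wavelength: λ' = 47.6862 + 2.0886 = 49.7749 pm
Final photon energy: E' = hc/λ' = 24.9090 keV

Electron kinetic energy:
K_e = E - E' = 26.0000 - 24.9090 = 1.0910 keV

(Intermediate values are shown rounded; full precision is carried through to the final answer.)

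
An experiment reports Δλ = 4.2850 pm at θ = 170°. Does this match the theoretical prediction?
No, inconsistent

Calculate the expected shift for θ = 170°:

Δλ_expected = λ_C(1 - cos(170°))
Δλ_expected = 2.4263 × (1 - cos(170°))
Δλ_expected = 2.4263 × 1.9848
Δλ_expected = 4.8158 pm

Given shift: 4.2850 pm
Expected shift: 4.8158 pm
Difference: 0.5308 pm

The values do not match. The given shift corresponds to θ ≈ 140.0°, not 170°.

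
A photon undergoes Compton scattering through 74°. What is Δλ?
1.7575 pm

Using the Compton scattering formula:
Δλ = λ_C(1 - cos θ)

where λ_C = h/(m_e·c) ≈ 2.4263 pm is the Compton wavelength of an electron.

For θ = 74°:
cos(74°) = 0.2756
1 - cos(74°) = 0.7244

Δλ = 2.4263 × 0.7244
Δλ = 1.7575 pm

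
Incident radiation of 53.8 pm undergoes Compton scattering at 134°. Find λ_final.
57.9118 pm

Using the Compton scattering formula:
λ' = λ + Δλ = λ + λ_C(1 - cos θ)

Given:
- Initial wavelength λ = 53.8 pm
- Scattering angle θ = 134°
- Compton wavelength λ_C ≈ 2.4263 pm

Calculate the shift:
Δλ = 2.4263 × (1 - cos(134°))
Δλ = 2.4263 × 1.6947
Δλ = 4.1118 pm

Final wavelength:
λ' = 53.8 + 4.1118 = 57.9118 pm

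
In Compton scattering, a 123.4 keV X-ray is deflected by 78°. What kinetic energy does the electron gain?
19.8139 keV

By energy conservation: K_e = E_initial - E_final

First find the scattered photon energy:
Initial wavelength: λ = hc/E = 10.0473 pm
Compton shift: Δλ = λ_C(1 - cos(78°)) = 1.9219 pm
Final wavelength: λ' = 10.0473 + 1.9219 = 11.9692 pm
Final photon energy: E' = hc/λ' = 103.5861 keV

Electron kinetic energy:
K_e = E - E' = 123.4000 - 103.5861 = 19.8139 keV

(Intermediate values are shown rounded; full precision is carried through to the final answer.)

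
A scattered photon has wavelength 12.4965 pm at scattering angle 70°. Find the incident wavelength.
10.9000 pm

From λ' = λ + Δλ, we have λ = λ' - Δλ

First calculate the Compton shift:
Δλ = λ_C(1 - cos θ)
Δλ = 2.4263 × (1 - cos(70°))
Δλ = 2.4263 × 0.6580
Δλ = 1.5965 pm

Initial wavelength:
λ = λ' - Δλ
λ = 12.4965 - 1.5965
λ = 10.9000 pm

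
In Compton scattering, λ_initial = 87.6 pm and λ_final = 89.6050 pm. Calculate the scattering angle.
80.00°

First find the wavelength shift:
Δλ = λ' - λ = 89.6050 - 87.6 = 2.0050 pm

Using Δλ = λ_C(1 - cos θ), with λ_C = h/(m_e·c) ≈ 2.42631024 pm:
cos θ = 1 - Δλ/λ_C
cos θ = 1 - 2.0050/2.42631024
cos θ = 0.173642

θ = arccos(0.173642)
θ = 80.00°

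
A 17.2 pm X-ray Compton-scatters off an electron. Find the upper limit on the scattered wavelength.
22.0526 pm (at θ = 180°)

The Compton shift is Δλ = λ_C(1 − cos θ).

Since cos θ ranges from −1 to 1, the factor (1 − cos θ) ranges from 0 to 2; the maximum shift occurs at θ = 180° (backscattering):
Δλ_max = 2λ_C = 2 × 2.4263 pm = 4.8526 pm

Maximum scattered wavelength:
λ'_max = λ₀ + Δλ_max = 17.2 + 4.8526 = 22.0526 pm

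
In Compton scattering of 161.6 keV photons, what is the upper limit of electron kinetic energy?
62.6099 keV

Maximum energy transfer occurs at θ = 180° (backscattering).

Initial photon: E₀ = 161.6 keV → λ₀ = 7.6723 pm

Maximum Compton shift (at 180°):
Δλ_max = 2λ_C = 2 × 2.4263 = 4.8526 pm

Final wavelength:
λ' = 7.6723 + 4.8526 = 12.5249 pm

Minimum photon energy (maximum energy to electron):
E'_min = hc/λ' = 98.9901 keV

Maximum electron kinetic energy:
K_max = E₀ - E'_min = 161.6000 - 98.9901 = 62.6099 keV

(Intermediate values are shown rounded; full precision is carried through to the final answer.)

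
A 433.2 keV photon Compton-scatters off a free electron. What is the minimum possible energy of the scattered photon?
160.7121 keV (at θ = 180°)

The scattered photon has minimum energy when its wavelength is maximum, i.e., when the Compton shift Δλ = λ_C(1 − cos θ) is maximum. This occurs at θ = 180° (backscattering), giving Δλ_max = 2λ_C = 4.8526 pm.

Initial wavelength: λ₀ = hc/E₀ = 2.8621 pm
Maximum final wavelength: λ'_max = λ₀ + 2λ_C = 2.8621 + 4.8526 = 7.7147 pm
Minimum final energy: E'_min = hc/λ'_max = 160.7121 keV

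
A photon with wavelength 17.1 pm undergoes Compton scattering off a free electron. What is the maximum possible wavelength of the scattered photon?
21.9526 pm (at θ = 180°)

The Compton shift is Δλ = λ_C(1 − cos θ).

Since cos θ ranges from −1 to 1, the factor (1 − cos θ) ranges from 0 to 2; the maximum shift occurs at θ = 180° (backscattering):
Δλ_max = 2λ_C = 2 × 2.4263 pm = 4.8526 pm

Maximum scattered wavelength:
λ'_max = λ₀ + Δλ_max = 17.1 + 4.8526 = 21.9526 pm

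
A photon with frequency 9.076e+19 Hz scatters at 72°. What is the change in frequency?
3.056e+19 Hz (decrease)

Convert frequency to wavelength (c = 299792458 m/s):
λ₀ = c/f₀ = 299792458/9.076e+19 = 3.3031342e-12 m = 3.3031 pm

Calculate Compton shift:
Δλ = λ_C(1 - cos(72°)) = 1.6765 pm

Final wavelength:
λ' = λ₀ + Δλ = 3.3031 + 1.6765 = 4.9797 pm

Final frequency:
f' = c/λ' = 299792458/4.9796733e-12 = 6.0203238e+19 Hz

Frequency shift (decrease):
Δf = f₀ - f' = 9.076e+19 - 6.0203238e+19 = 3.056e+19 Hz

(Intermediate values are shown rounded; full precision is carried through to the final answer.)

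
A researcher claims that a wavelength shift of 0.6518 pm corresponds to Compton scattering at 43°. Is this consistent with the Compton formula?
Yes, consistent

Calculate the expected shift for θ = 43°:

Δλ_expected = λ_C(1 - cos(43°))
Δλ_expected = 2.4263 × (1 - cos(43°))
Δλ_expected = 2.4263 × 0.2686
Δλ_expected = 0.6518 pm

Given shift: 0.6518 pm
Expected shift: 0.6518 pm
Difference: 0.0000 pm

The values match. This is consistent with Compton scattering at the stated angle.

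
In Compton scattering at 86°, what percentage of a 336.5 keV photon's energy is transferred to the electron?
0.3799 (or 37.99%)

Calculate initial and final photon energies:

Initial: E₀ = 336.5 keV → λ₀ = 3.6845 pm
Compton shift: Δλ = 2.2571 pm
Final wavelength: λ' = 5.9416 pm
Final energy: E' = 208.6720 keV

Fractional energy loss:
(E₀ - E')/E₀ = (336.5000 - 208.6720)/336.5000
= 127.8280/336.5000
= 0.3799
= 37.99%

(Intermediate values are shown rounded; full precision is carried through to the final answer.)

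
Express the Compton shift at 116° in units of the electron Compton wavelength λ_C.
1.4384 λ_C

The Compton shift formula is:
Δλ = λ_C(1 - cos θ)

Dividing both sides by λ_C:
Δλ/λ_C = 1 - cos θ

For θ = 116°:
Δλ/λ_C = 1 - cos(116°)
Δλ/λ_C = 1 - -0.4384
Δλ/λ_C = 1.4384

This means the shift is 1.4384 × λ_C = 3.4899 pm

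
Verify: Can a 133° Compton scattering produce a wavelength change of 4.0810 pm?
Yes, consistent

Calculate the expected shift for θ = 133°:

Δλ_expected = λ_C(1 - cos(133°))
Δλ_expected = 2.4263 × (1 - cos(133°))
Δλ_expected = 2.4263 × 1.6820
Δλ_expected = 4.0810 pm

Given shift: 4.0810 pm
Expected shift: 4.0810 pm
Difference: 0.0000 pm

The values match. This is consistent with Compton scattering at the stated angle.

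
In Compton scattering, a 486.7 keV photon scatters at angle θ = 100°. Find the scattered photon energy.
229.8097 keV

First convert energy to wavelength:
λ = hc/E, with hc ≈ 1239.842 keV·pm (i.e. 1239.842 eV·nm)

For E = 486.7 keV = 486700 eV:
λ = 1239.842 keV·pm / 486.7 keV
λ = 2.5474 pm

Calculate the Compton shift:
Δλ = λ_C(1 - cos(100°)) = 2.4263 × 1.1736
Δλ = 2.8476 pm

Final wavelength:
λ' = 2.5474 + 2.8476 = 5.3951 pm

Final energy:
E' = hc/λ' = 1239.842 / 5.3951 = 229.8097 keV

(Intermediate values are shown rounded; full precision is carried through to the final answer.)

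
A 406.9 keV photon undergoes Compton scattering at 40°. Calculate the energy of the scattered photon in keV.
343.0007 keV

First convert energy to wavelength:
λ = hc/E, with hc ≈ 1239.842 keV·pm (i.e. 1239.842 eV·nm)

For E = 406.9 keV = 406900 eV:
λ = 1239.842 keV·pm / 406.9 keV
λ = 3.0470 pm

Calculate the Compton shift:
Δλ = λ_C(1 - cos(40°)) = 2.4263 × 0.2340
Δλ = 0.5676 pm

Final wavelength:
λ' = 3.0470 + 0.5676 = 3.6147 pm

Final energy:
E' = hc/λ' = 1239.842 / 3.6147 = 343.0007 keV

(Intermediate values are shown rounded; full precision is carried through to the final answer.)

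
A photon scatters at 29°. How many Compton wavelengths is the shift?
0.1254 λ_C

The Compton shift formula is:
Δλ = λ_C(1 - cos θ)

Dividing both sides by λ_C:
Δλ/λ_C = 1 - cos θ

For θ = 29°:
Δλ/λ_C = 1 - cos(29°)
Δλ/λ_C = 1 - 0.8746
Δλ/λ_C = 0.1254

This means the shift is 0.1254 × λ_C = 0.3042 pm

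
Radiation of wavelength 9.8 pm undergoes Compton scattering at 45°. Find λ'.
10.5106 pm

Using the Compton formula: λ' = λ + λ_C(1 − cos θ)

For θ = 45°, cos θ = √2/2 (exact) ≈ 0.7071, so:
1 − cos 45° = 1 − (√2/2) ≈ 0.2929

Δλ = λ_C × 0.2929 = 2.4263 × 0.2929 = 0.7106 pm

λ' = 9.8 + 0.7106 = 10.5106 pm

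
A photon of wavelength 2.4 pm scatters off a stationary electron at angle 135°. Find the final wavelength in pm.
6.5420 pm

Using the Compton scattering formula:
λ' = λ + Δλ = λ + λ_C(1 - cos θ)

Given:
- Initial wavelength λ = 2.4 pm
- Scattering angle θ = 135°
- Compton wavelength λ_C ≈ 2.4263 pm

Calculate the shift:
Δλ = 2.4263 × (1 - cos(135°))
Δλ = 2.4263 × 1.7071
Δλ = 4.1420 pm

Final wavelength:
λ' = 2.4 + 4.1420 = 6.5420 pm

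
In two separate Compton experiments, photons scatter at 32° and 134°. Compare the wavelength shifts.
134° produces the larger shift by a factor of 11.153

Calculate both shifts using Δλ = λ_C(1 - cos θ):

For θ₁ = 32°:
Δλ₁ = 2.4263 × (1 - cos(32°))
Δλ₁ = 2.4263 × 0.1520
Δλ₁ = 0.3687 pm

For θ₂ = 134°:
Δλ₂ = 2.4263 × (1 - cos(134°))
Δλ₂ = 2.4263 × 1.6947
Δλ₂ = 4.1118 pm

The 134° angle produces the larger shift.
Ratio: 4.1118/0.3687 = 11.153

(Intermediate values are shown rounded; full precision is carried through to the final answer.)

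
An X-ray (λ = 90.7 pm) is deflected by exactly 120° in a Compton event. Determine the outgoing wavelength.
94.3395 pm

Using the Compton formula: λ' = λ + λ_C(1 − cos θ)

For θ = 120°, cos θ = -1/2 (exact) = -0.5000, so:
1 − cos 120° = 1 − (-1/2) = 1.5000

Δλ = λ_C × 1.5000 = 2.4263 × 1.5000 = 3.6395 pm

λ' = 90.7 + 3.6395 = 94.3395 pm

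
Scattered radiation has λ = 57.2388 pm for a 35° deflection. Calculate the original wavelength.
56.8000 pm

From λ' = λ + Δλ, we have λ = λ' - Δλ

First calculate the Compton shift:
Δλ = λ_C(1 - cos θ)
Δλ = 2.4263 × (1 - cos(35°))
Δλ = 2.4263 × 0.1808
Δλ = 0.4388 pm

Initial wavelength:
λ = λ' - Δλ
λ = 57.2388 - 0.4388
λ = 56.8000 pm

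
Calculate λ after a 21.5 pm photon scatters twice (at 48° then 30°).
22.6279 pm

Apply Compton shift twice:

First scattering at θ₁ = 48°:
Δλ₁ = λ_C(1 - cos(48°))
Δλ₁ = 2.4263 × 0.3309
Δλ₁ = 0.8028 pm

After first scattering:
λ₁ = 21.5 + 0.8028 = 22.3028 pm

Second scattering at θ₂ = 30°:
Δλ₂ = λ_C(1 - cos(30°))
Δλ₂ = 2.4263 × 0.1340
Δλ₂ = 0.3251 pm

Final wavelength:
λ₂ = 22.3028 + 0.3251 = 22.6279 pm

Total shift: Δλ_total = 0.8028 + 0.3251 = 1.1279 pm

(Intermediate values are shown rounded; full precision is carried through to the final answer.)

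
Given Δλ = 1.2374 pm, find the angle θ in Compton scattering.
60.66°

From the Compton formula Δλ = λ_C(1 - cos θ), we can solve for θ:

cos θ = 1 - Δλ/λ_C

Given:
- Δλ = 1.2374 pm
- λ_C = h/(m_e·c) ≈ 2.42631024 pm

cos θ = 1 - 1.2374/2.42631024
cos θ = 1 - 0.509992
cos θ = 0.490008

θ = arccos(0.490008)
θ = 60.66°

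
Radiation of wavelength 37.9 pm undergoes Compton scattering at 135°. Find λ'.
42.0420 pm

Using the Compton formula: λ' = λ + λ_C(1 − cos θ)

For θ = 135°, cos θ = -√2/2 (exact) ≈ -0.7071, so:
1 − cos 135° = 1 − (-√2/2) ≈ 1.7071

Δλ = λ_C × 1.7071 = 2.4263 × 1.7071 = 4.1420 pm

λ' = 37.9 + 4.1420 = 42.0420 pm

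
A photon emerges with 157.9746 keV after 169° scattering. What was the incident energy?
407.7998 keV

Convert final energy to wavelength (hc ≈ 1239.842 keV·pm):
λ' = hc/E' = 1239.842 / 157.9746 = 7.8484 pm

Calculate the Compton shift:
Δλ = λ_C(1 - cos(169°))
Δλ = 2.4263 × (1 - cos(169°))
Δλ = 4.8080 pm

Initial wavelength:
λ = λ' - Δλ = 7.8484 - 4.8080 = 3.0403 pm

Initial energy:
E = hc/λ = 1239.842 / 3.0403 = 407.7998 keV

(Intermediate values are shown rounded; full precision is carried through to the final answer.)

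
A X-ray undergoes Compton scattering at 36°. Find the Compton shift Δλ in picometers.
0.4634 pm

Using the Compton scattering formula:
Δλ = λ_C(1 - cos θ)

where λ_C = h/(m_e·c) ≈ 2.4263 pm is the Compton wavelength of an electron.

For θ = 36°:
cos(36°) = 0.8090
1 - cos(36°) = 0.1910

Δλ = 2.4263 × 0.1910
Δλ = 0.4634 pm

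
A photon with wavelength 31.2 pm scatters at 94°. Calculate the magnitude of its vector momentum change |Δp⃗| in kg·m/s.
2.9892e-23 kg·m/s

Photon momentum magnitude is p = h/λ.

Initial momentum:
p₀ = h/λ = 6.6261e-34/3.1200e-11 = 2.1237e-23 kg·m/s

After scattering:
λ' = λ + Δλ = 31.2 + 2.5956 = 33.7956 pm
p' = h/λ' = 6.6261e-34/3.3796e-11 = 1.9606e-23 kg·m/s

Momentum is a vector; the scattered photon's direction makes angle θ = 94° with the incident direction. The magnitude of the vector change Δp⃗ = p⃗₀ − p⃗' is found from the law of cosines:
|Δp⃗|² = p₀² + p'² − 2p₀p'cos θ
|Δp⃗|² = (2.1237e-23)² + (1.9606e-23)² − 2·2.1237e-23·1.9606e-23·cos(94°)
|Δp⃗| = 2.9892e-23 kg·m/s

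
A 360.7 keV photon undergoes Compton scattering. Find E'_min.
149.5598 keV (at θ = 180°)

The scattered photon has minimum energy when its wavelength is maximum, i.e., when the Compton shift Δλ = λ_C(1 − cos θ) is maximum. This occurs at θ = 180° (backscattering), giving Δλ_max = 2λ_C = 4.8526 pm.

Initial wavelength: λ₀ = hc/E₀ = 3.4373 pm
Maximum final wavelength: λ'_max = λ₀ + 2λ_C = 3.4373 + 4.8526 = 8.2899 pm
Minimum final energy: E'_min = hc/λ'_max = 149.5598 keV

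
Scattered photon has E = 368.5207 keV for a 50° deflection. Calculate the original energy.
496.4000 keV

Convert final energy to wavelength (hc ≈ 1239.842 keV·pm):
λ' = hc/E' = 1239.842 / 368.5207 = 3.3644 pm

Calculate the Compton shift:
Δλ = λ_C(1 - cos(50°))
Δλ = 2.4263 × (1 - cos(50°))
Δλ = 0.8667 pm

Initial wavelength:
λ = λ' - Δλ = 3.3644 - 0.8667 = 2.4977 pm

Initial energy:
E = hc/λ = 1239.842 / 2.4977 = 496.4000 keV

(Intermediate values are shown rounded; full precision is carried through to the final answer.)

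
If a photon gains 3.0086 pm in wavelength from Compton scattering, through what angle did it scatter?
103.89°

From the Compton formula Δλ = λ_C(1 - cos θ), we can solve for θ:

cos θ = 1 - Δλ/λ_C

Given:
- Δλ = 3.0086 pm
- λ_C = h/(m_e·c) ≈ 2.42631024 pm

cos θ = 1 - 3.0086/2.42631024
cos θ = 1 - 1.239990
cos θ = -0.239990

θ = arccos(-0.239990)
θ = 103.89°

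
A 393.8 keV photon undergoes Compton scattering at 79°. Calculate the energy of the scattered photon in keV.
242.5473 keV

First convert energy to wavelength:
λ = hc/E, with hc ≈ 1239.842 keV·pm (i.e. 1239.842 eV·nm)

For E = 393.8 keV = 393800 eV:
λ = 1239.842 keV·pm / 393.8 keV
λ = 3.1484 pm

Calculate the Compton shift:
Δλ = λ_C(1 - cos(79°)) = 2.4263 × 0.8092
Δλ = 1.9633 pm

Final wavelength:
λ' = 3.1484 + 1.9633 = 5.1118 pm

Final energy:
E' = hc/λ' = 1239.842 / 5.1118 = 242.5473 keV

(Intermediate values are shown rounded; full precision is carried through to the final answer.)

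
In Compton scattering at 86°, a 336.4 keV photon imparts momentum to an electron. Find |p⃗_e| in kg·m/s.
2.0483e-22 kg·m/s

The electron is initially at rest, so by conservation of momentum:
p⃗_e = p⃗₀ − p⃗'  (incident photon momentum minus scattered photon momentum)

Photon momentum magnitudes (p = h/λ = E/c):
λ₀ = hc/E₀ = 3.6856 pm → p₀ = h/λ₀ = 1.7978e-22 kg·m/s
Δλ = λ_C(1 − cos 86°) = 2.2571 pm
λ' = 5.9427 pm → p' = h/λ' = 1.1150e-22 kg·m/s

The scattered photon makes angle θ = 86° with the incident direction, so by the law of cosines:
|p⃗_e|² = p₀² + p'² − 2p₀p'cos θ
|p⃗_e|² = (1.7978e-22)² + (1.1150e-22)² − 2·1.7978e-22·1.1150e-22·cos(86°)
|p⃗_e| = 2.0483e-22 kg·m/s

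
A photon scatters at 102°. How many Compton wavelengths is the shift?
1.2079 λ_C

The Compton shift formula is:
Δλ = λ_C(1 - cos θ)

Dividing both sides by λ_C:
Δλ/λ_C = 1 - cos θ

For θ = 102°:
Δλ/λ_C = 1 - cos(102°)
Δλ/λ_C = 1 - -0.2079
Δλ/λ_C = 1.2079

This means the shift is 1.2079 × λ_C = 2.9308 pm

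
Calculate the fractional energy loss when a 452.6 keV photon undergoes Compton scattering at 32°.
0.1186 (or 11.86%)

Calculate initial and final photon energies:

Initial: E₀ = 452.6 keV → λ₀ = 2.7394 pm
Compton shift: Δλ = 0.3687 pm
Final wavelength: λ' = 3.1081 pm
Final energy: E' = 398.9119 keV

Fractional energy loss:
(E₀ - E')/E₀ = (452.6000 - 398.9119)/452.6000
= 53.6881/452.6000
= 0.1186
= 11.86%

(Intermediate values are shown rounded; full precision is carried through to the final answer.)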